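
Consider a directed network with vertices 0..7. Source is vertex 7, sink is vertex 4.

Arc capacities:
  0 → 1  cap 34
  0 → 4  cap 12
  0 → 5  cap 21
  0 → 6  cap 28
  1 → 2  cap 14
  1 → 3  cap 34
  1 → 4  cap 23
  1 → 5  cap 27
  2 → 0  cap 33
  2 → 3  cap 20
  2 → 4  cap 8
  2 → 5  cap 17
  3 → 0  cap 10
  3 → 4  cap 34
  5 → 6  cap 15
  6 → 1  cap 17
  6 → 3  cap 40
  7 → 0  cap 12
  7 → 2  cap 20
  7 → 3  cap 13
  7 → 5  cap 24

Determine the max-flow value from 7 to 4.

Maximum flow value: 60

augment #1: 7→0→4 bottleneck 12, total now 12
augment #2: 7→2→4 bottleneck 8, total now 20
augment #3: 7→3→4 bottleneck 13, total now 33
augment #4: 7→2→3→4 bottleneck 12, total now 45
augment #5: 7→5→6→1→4 bottleneck 15, total now 60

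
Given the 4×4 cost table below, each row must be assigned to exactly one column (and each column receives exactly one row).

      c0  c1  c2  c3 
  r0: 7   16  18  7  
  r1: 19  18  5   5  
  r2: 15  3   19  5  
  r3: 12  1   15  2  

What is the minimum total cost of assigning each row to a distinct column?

Minimum assignment cost: 17

optimal assignment: row0→col0 (cost 7), row1→col2 (cost 5), row2→col1 (cost 3), row3→col3 (cost 2)
total = 7 + 5 + 3 + 2 = 17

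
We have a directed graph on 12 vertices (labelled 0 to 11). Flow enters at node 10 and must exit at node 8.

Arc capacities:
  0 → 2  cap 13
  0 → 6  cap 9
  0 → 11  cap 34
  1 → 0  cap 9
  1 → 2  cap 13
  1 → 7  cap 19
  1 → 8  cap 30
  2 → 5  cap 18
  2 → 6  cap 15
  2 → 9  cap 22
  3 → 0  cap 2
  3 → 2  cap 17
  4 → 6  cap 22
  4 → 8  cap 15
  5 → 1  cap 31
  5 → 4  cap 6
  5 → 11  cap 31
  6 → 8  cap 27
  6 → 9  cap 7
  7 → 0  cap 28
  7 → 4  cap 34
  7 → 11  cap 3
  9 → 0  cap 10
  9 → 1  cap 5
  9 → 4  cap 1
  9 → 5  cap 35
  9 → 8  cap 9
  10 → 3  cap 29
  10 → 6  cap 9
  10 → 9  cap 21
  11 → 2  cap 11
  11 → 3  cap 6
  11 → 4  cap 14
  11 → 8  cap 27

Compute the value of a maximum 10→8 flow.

Maximum flow value: 49

augment #1: 10→6→8 bottleneck 9, total now 9
augment #2: 10→9→8 bottleneck 9, total now 18
augment #3: 10→9→1→8 bottleneck 5, total now 23
augment #4: 10→9→4→8 bottleneck 1, total now 24
augment #5: 10→3→0→6→8 bottleneck 2, total now 26
augment #6: 10→3→2→6→8 bottleneck 15, total now 41
augment #7: 10→9→0→6→8 bottleneck 1, total now 42
augment #8: 10→9→0→11→8 bottleneck 5, total now 47
augment #9: 10→3→2→5→1→8 bottleneck 2, total now 49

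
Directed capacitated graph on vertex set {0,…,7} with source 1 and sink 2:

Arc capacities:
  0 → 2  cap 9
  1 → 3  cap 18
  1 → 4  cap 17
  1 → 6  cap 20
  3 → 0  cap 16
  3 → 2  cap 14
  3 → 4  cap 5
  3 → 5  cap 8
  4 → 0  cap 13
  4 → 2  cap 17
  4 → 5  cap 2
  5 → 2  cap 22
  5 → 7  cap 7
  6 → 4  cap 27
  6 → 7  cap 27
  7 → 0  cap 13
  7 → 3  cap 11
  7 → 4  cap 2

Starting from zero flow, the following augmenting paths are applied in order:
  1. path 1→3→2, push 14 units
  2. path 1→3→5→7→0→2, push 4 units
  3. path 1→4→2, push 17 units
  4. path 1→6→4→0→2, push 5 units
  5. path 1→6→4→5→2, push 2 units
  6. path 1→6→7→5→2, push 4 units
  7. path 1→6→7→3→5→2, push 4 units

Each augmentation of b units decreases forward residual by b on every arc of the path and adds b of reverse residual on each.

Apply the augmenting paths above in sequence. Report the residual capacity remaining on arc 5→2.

Residual capacity of (5,2): 12

after path 1 (1→3→2, push 14): res(5,2)=22
after path 2 (1→3→5→7→0→2, push 4): res(5,2)=22
after path 3 (1→4→2, push 17): res(5,2)=22
after path 4 (1→6→4→0→2, push 5): res(5,2)=22
after path 5 (1→6→4→5→2, push 2): res(5,2)=20
after path 6 (1→6→7→5→2, push 4): res(5,2)=16
after path 7 (1→6→7→3→5→2, push 4): res(5,2)=12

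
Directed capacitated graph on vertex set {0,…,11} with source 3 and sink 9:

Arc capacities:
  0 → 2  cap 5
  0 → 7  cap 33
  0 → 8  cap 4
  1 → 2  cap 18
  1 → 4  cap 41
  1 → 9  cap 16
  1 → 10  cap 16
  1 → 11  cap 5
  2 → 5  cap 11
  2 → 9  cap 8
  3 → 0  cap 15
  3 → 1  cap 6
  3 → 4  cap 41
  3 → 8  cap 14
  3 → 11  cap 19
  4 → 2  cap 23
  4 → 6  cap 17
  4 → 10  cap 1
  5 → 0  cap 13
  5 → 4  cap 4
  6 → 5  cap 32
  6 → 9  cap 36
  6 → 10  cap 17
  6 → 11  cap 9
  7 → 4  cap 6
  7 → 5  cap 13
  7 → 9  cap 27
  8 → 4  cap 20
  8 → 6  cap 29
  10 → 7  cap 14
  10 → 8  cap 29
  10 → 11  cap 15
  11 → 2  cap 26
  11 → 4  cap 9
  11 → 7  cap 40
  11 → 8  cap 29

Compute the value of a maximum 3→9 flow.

augment #1: 3→1→9 bottleneck 6, total now 6
augment #2: 3→0→2→9 bottleneck 5, total now 11
augment #3: 3→0→7→9 bottleneck 10, total now 21
augment #4: 3→4→2→9 bottleneck 3, total now 24
augment #5: 3→4→6→9 bottleneck 17, total now 41
augment #6: 3→8→6→9 bottleneck 14, total now 55
augment #7: 3→11→7→9 bottleneck 17, total now 72
augment #8: 3→11→8→6→9 bottleneck 2, total now 74
augment #9: 3→4→10→8→6→9 bottleneck 1, total now 75
augment #10: 3→4→2→0→8→6→9 bottleneck 2, total now 77

Maximum flow value: 77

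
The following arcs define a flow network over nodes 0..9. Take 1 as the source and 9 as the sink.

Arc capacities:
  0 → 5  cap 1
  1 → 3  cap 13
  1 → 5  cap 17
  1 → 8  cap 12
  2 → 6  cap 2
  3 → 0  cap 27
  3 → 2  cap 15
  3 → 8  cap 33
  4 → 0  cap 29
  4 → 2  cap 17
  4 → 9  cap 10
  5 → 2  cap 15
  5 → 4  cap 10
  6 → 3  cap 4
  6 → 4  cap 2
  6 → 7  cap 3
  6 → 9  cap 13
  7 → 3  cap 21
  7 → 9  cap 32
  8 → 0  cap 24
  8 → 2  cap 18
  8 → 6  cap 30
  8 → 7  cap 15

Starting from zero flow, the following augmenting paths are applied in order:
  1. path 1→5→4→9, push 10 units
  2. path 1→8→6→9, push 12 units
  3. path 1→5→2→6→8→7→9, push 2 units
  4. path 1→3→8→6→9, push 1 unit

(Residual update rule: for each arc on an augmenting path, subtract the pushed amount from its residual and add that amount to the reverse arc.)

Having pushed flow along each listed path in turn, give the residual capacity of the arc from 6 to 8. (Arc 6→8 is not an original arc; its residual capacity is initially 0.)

Residual capacity of (6,8): 11

after path 1 (1→5→4→9, push 10): res(6,8)=0
after path 2 (1→8→6→9, push 12): res(6,8)=12
after path 3 (1→5→2→6→8→7→9, push 2): res(6,8)=10
after path 4 (1→3→8→6→9, push 1): res(6,8)=11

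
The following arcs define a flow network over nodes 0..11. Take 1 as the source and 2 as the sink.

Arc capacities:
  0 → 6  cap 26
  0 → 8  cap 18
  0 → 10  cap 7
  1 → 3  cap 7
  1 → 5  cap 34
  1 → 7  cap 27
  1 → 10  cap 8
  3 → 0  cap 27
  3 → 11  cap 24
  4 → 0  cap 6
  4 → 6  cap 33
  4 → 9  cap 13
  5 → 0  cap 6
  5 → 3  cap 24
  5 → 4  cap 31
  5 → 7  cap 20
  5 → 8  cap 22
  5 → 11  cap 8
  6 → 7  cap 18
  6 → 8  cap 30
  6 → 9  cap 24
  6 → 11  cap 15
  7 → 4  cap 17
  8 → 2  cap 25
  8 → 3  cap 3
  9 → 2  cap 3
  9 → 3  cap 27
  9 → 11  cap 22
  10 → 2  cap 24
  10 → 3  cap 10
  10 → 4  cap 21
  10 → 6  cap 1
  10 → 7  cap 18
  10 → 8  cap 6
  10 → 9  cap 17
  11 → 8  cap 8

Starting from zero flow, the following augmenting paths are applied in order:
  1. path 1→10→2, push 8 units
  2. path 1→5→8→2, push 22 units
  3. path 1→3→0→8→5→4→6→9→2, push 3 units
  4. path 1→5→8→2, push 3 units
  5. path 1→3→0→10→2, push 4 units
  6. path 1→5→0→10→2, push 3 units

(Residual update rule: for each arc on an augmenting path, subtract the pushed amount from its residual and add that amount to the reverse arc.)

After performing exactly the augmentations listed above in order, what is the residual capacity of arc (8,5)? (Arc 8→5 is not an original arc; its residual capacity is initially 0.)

Residual capacity of (8,5): 22

after path 1 (1→10→2, push 8): res(8,5)=0
after path 2 (1→5→8→2, push 22): res(8,5)=22
after path 3 (1→3→0→8→5→4→6→9→2, push 3): res(8,5)=19
after path 4 (1→5→8→2, push 3): res(8,5)=22
after path 5 (1→3→0→10→2, push 4): res(8,5)=22
after path 6 (1→5→0→10→2, push 3): res(8,5)=22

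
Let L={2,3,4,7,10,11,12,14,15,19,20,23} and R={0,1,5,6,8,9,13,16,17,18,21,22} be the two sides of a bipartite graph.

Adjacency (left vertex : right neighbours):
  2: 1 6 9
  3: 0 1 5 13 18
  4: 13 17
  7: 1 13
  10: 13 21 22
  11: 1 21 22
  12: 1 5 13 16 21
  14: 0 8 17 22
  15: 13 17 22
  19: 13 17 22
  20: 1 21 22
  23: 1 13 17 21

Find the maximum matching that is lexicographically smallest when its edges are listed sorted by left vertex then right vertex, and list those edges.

Lex-smallest maximum matching: {(2,6), (3,0), (4,13), (7,1), (10,21), (11,22), (12,5), (14,8), (15,17)}

|M| = 9 (so the lex-smallest maximum matching has 9 edges)
process left vertices in ascending order; for each, take the smallest-labelled available neighbour that still permits 9 edges overall, or leave it unmatched if none does
lex-smallest matching: {2-6, 3-0, 4-13, 7-1, 10-21, 11-22, 12-5, 14-8, 15-17}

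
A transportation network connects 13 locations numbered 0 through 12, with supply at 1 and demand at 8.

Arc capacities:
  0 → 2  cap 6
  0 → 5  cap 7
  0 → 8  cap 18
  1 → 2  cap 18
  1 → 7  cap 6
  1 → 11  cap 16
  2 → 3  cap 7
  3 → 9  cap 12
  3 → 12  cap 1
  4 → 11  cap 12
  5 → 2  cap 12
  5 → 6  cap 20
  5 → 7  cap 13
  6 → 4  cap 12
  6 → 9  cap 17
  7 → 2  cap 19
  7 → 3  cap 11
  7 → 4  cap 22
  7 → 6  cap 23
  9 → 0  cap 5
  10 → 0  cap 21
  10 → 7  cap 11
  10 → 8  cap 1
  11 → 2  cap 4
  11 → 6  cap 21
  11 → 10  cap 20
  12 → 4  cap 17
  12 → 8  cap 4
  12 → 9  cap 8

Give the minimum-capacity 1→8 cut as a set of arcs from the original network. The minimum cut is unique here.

Min-cut arcs: {(0,8), (3,12), (10,8)} (total capacity 20)

augment #1: 1→11→10→8 push 1
augment #2: 1→2→3→12→8 push 1
augment #3: 1→11→10→0→8 push 15
augment #4: 1→2→3→9→0→8 push 3
max flow = 20; residual-reachable set from 1 gives S-side
cut edges (S→T): {(0,8), (3,12), (10,8)} total cap 20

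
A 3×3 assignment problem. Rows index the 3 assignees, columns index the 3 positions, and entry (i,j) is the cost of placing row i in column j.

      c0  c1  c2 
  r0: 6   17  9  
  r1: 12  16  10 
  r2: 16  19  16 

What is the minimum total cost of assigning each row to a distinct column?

Minimum assignment cost: 35

optimal assignment: row0→col0 (cost 6), row1→col2 (cost 10), row2→col1 (cost 19)
total = 6 + 10 + 19 = 35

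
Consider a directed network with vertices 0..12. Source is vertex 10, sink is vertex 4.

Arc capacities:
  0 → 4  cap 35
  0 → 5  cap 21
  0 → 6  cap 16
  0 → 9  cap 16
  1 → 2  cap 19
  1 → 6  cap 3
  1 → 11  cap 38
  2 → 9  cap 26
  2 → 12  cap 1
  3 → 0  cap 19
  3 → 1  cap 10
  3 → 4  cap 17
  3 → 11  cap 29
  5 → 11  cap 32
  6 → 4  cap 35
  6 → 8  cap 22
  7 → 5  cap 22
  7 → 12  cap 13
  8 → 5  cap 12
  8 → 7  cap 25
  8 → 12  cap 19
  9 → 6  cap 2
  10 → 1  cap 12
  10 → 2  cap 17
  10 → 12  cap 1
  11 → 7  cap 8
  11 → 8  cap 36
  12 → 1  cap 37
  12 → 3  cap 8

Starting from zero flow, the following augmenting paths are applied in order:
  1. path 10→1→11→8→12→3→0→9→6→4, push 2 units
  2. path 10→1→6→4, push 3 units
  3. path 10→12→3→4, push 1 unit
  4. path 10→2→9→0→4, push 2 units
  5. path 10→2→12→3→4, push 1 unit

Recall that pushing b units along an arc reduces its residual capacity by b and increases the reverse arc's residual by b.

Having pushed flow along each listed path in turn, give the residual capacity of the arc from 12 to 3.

after path 1 (10→1→11→8→12→3→0→9→6→4, push 2): res(12,3)=6
after path 2 (10→1→6→4, push 3): res(12,3)=6
after path 3 (10→12→3→4, push 1): res(12,3)=5
after path 4 (10→2→9→0→4, push 2): res(12,3)=5
after path 5 (10→2→12→3→4, push 1): res(12,3)=4

Residual capacity of (12,3): 4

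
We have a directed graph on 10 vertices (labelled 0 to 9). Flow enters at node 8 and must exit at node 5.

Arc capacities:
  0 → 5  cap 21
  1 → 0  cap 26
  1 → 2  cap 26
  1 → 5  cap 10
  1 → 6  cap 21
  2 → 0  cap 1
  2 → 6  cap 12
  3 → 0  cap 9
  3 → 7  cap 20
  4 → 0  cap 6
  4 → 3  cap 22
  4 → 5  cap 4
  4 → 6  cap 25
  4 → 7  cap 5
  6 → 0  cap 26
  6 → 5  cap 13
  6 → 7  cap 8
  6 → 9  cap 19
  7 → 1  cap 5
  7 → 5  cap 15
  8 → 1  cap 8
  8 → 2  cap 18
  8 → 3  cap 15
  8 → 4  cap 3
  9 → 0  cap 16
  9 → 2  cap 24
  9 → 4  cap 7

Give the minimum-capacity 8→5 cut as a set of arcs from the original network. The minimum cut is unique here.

augment #1: 8→1→5 push 8
augment #2: 8→4→5 push 3
augment #3: 8→2→0→5 push 1
augment #4: 8→2→6→5 push 12
augment #5: 8→3→0→5 push 9
augment #6: 8→3→7→5 push 6
max flow = 39; residual-reachable set from 8 gives S-side
cut edges (S→T): {(2,0), (2,6), (8,1), (8,3), (8,4)} total cap 39

Min-cut arcs: {(2,0), (2,6), (8,1), (8,3), (8,4)} (total capacity 39)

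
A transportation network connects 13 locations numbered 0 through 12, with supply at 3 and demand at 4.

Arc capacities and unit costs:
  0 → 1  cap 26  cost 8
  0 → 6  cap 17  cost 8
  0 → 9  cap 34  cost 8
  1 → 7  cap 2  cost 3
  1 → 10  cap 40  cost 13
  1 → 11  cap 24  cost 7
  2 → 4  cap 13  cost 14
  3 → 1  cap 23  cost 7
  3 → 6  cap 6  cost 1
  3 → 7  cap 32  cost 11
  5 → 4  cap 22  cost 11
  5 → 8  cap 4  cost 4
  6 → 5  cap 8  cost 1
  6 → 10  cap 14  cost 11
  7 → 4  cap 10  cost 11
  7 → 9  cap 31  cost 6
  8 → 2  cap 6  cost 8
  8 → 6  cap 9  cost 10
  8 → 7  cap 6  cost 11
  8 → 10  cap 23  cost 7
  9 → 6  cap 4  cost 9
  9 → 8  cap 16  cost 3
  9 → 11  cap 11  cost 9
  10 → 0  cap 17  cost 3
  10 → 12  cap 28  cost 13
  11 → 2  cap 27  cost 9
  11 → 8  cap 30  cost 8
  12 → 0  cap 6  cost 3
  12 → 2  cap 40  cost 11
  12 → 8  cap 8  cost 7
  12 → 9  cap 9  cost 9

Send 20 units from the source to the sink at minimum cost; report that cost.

shortest-cost path #1: 3→6→5→4 push 6 @ unit cost 13 (adds 78)
shortest-cost path #2: 3→1→7→4 push 2 @ unit cost 21 (adds 42)
shortest-cost path #3: 3→7→4 push 8 @ unit cost 22 (adds 176)
shortest-cost path #4: 3→1→11→2→4 push 4 @ unit cost 37 (adds 148)
total cost = 444

Minimum cost for 20 units: 444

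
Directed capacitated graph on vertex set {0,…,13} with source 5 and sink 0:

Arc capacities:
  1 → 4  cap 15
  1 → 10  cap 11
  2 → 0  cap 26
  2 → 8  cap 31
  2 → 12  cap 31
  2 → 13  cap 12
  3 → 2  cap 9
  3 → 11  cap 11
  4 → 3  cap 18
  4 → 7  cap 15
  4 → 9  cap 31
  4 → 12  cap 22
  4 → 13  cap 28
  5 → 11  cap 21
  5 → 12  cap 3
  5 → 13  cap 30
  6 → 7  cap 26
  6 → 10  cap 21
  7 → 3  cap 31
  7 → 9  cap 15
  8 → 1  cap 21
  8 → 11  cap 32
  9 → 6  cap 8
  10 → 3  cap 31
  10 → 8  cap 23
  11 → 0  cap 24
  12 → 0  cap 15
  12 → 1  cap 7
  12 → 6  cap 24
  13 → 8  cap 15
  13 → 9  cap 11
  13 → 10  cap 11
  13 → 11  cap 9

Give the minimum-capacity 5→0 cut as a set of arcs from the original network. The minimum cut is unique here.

Min-cut arcs: {(3,2), (11,0), (12,0)} (total capacity 48)

augment #1: 5→11→0 push 21
augment #2: 5→12→0 push 3
augment #3: 5→13→11→0 push 3
augment #4: 5→13→10→3→2→0 push 9
augment #5: 5→13→8→1→4→12→0 push 12
max flow = 48; residual-reachable set from 5 gives S-side
cut edges (S→T): {(3,2), (11,0), (12,0)} total cap 48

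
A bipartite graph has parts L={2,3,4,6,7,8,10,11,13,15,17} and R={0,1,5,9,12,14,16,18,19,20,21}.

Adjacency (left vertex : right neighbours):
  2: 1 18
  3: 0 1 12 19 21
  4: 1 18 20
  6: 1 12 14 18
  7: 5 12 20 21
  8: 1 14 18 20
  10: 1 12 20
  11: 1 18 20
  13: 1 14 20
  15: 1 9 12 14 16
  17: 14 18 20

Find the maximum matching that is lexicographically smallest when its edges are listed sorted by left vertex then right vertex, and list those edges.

|M| = 8 (so the lex-smallest maximum matching has 8 edges)
process left vertices in ascending order; for each, take the smallest-labelled available neighbour that still permits 8 edges overall, or leave it unmatched if none does
lex-smallest matching: {2-1, 3-0, 4-18, 6-12, 7-5, 8-14, 10-20, 15-9}

Lex-smallest maximum matching: {(2,1), (3,0), (4,18), (6,12), (7,5), (8,14), (10,20), (15,9)}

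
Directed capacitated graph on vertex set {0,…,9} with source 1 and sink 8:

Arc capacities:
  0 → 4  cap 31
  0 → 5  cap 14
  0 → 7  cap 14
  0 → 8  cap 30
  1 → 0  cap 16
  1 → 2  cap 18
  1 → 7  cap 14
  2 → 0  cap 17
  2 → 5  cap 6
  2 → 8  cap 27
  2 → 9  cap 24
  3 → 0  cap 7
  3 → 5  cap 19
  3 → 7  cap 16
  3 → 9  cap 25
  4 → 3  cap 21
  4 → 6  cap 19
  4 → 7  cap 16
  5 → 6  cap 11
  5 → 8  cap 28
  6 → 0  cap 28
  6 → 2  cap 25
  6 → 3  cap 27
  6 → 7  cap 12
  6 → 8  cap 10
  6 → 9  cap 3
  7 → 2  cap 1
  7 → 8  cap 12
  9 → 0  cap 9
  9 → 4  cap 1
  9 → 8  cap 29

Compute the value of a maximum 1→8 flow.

augment #1: 1→0→8 bottleneck 16, total now 16
augment #2: 1→2→8 bottleneck 18, total now 34
augment #3: 1→7→8 bottleneck 12, total now 46
augment #4: 1→7→2→8 bottleneck 1, total now 47

Maximum flow value: 47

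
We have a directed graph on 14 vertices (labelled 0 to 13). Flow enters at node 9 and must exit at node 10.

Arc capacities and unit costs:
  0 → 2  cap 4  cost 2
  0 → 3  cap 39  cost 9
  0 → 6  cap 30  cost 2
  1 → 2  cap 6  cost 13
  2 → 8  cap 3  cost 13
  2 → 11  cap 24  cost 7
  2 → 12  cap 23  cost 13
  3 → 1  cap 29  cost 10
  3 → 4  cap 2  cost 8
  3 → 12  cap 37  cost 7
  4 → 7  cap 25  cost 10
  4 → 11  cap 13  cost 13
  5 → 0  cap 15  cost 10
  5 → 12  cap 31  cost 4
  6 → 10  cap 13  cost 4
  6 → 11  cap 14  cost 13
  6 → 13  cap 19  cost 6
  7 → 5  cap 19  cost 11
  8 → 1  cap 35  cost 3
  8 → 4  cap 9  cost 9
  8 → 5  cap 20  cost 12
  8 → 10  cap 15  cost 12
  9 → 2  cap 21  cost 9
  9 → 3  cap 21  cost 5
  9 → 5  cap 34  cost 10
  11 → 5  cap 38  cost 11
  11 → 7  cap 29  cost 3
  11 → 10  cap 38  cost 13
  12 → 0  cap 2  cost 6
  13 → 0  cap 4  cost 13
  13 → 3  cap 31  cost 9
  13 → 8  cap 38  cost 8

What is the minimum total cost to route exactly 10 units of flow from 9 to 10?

shortest-cost path #1: 9→3→12→0→6→10 push 2 @ unit cost 24 (adds 48)
shortest-cost path #2: 9→5→0→6→10 push 8 @ unit cost 26 (adds 208)
total cost = 256

Minimum cost for 10 units: 256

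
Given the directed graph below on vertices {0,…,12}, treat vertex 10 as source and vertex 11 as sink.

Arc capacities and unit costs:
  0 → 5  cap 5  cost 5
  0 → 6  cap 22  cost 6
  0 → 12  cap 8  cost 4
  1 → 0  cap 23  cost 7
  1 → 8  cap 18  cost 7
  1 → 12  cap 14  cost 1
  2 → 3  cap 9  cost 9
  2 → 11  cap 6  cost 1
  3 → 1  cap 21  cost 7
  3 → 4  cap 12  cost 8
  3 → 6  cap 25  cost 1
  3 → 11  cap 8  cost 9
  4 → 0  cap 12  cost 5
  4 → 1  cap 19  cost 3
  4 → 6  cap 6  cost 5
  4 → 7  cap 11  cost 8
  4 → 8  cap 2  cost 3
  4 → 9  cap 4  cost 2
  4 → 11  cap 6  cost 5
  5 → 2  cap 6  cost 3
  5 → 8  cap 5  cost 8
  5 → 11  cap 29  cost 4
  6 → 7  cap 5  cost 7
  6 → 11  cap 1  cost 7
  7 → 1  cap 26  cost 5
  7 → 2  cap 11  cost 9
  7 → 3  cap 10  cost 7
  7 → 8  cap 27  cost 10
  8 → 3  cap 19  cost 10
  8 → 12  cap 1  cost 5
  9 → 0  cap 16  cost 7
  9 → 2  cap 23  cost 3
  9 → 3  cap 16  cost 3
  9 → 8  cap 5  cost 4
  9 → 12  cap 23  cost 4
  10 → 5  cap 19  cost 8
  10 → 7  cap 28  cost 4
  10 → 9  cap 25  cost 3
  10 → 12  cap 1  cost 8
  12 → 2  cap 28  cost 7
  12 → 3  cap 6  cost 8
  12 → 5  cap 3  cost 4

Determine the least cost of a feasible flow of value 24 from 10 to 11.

Minimum cost for 24 units: 258

shortest-cost path #1: 10→9→2→11 push 6 @ unit cost 7 (adds 42)
shortest-cost path #2: 10→5→11 push 18 @ unit cost 12 (adds 216)
total cost = 258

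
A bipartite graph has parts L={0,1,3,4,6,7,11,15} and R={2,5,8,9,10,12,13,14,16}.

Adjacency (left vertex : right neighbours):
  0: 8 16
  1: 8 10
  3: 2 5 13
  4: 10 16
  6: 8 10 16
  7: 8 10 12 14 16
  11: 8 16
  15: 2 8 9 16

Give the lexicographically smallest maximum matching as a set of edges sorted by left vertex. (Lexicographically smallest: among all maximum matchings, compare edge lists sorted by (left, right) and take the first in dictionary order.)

|M| = 6 (so the lex-smallest maximum matching has 6 edges)
process left vertices in ascending order; for each, take the smallest-labelled available neighbour that still permits 6 edges overall, or leave it unmatched if none does
lex-smallest matching: {0-8, 1-10, 3-2, 4-16, 7-12, 15-9}

Lex-smallest maximum matching: {(0,8), (1,10), (3,2), (4,16), (7,12), (15,9)}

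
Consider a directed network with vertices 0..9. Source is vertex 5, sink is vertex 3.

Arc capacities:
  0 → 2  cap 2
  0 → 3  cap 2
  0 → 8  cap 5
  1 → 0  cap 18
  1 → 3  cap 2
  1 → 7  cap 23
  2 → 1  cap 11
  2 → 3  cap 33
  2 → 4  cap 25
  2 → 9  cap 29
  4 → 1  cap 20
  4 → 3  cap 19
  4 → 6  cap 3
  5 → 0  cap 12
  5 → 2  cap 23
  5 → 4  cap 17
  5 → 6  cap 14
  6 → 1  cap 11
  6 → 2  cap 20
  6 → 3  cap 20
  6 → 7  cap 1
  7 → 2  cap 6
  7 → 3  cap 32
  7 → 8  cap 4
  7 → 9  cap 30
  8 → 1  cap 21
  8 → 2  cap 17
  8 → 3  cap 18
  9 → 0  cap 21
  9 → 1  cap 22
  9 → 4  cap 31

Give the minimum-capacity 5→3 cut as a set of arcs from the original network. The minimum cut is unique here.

Min-cut arcs: {(0,2), (0,3), (0,8), (5,2), (5,4), (5,6)} (total capacity 63)

augment #1: 5→0→3 push 2
augment #2: 5→2→3 push 23
augment #3: 5→4→3 push 17
augment #4: 5→6→3 push 14
augment #5: 5→0→2→3 push 2
augment #6: 5→0→8→3 push 5
max flow = 63; residual-reachable set from 5 gives S-side
cut edges (S→T): {(0,2), (0,3), (0,8), (5,2), (5,4), (5,6)} total cap 63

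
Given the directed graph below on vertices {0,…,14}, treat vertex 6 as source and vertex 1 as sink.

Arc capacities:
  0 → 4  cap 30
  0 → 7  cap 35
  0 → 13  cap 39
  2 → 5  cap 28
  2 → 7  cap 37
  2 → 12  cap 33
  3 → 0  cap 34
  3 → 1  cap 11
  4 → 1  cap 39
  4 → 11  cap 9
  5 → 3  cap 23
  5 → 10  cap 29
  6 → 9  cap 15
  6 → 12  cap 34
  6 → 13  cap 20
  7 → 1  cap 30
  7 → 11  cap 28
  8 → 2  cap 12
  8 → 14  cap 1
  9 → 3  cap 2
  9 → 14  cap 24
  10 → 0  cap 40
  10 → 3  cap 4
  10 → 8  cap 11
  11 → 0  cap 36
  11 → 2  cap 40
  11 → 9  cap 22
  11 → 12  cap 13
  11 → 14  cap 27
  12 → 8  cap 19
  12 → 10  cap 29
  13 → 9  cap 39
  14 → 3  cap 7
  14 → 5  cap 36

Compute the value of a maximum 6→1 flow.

Maximum flow value: 60

augment #1: 6→9→3→1 bottleneck 2, total now 2
augment #2: 6→9→14→3→1 bottleneck 7, total now 9
augment #3: 6→12→10→3→1 bottleneck 2, total now 11
augment #4: 6→12→8→2→7→1 bottleneck 12, total now 23
augment #5: 6→12→10→0→4→1 bottleneck 20, total now 43
augment #6: 6→9→14→5→3→0→4→1 bottleneck 6, total now 49
augment #7: 6→13→9→14→5→3→0→4→1 bottleneck 4, total now 53
augment #8: 6→13→9→14→5→3→0→7→1 bottleneck 7, total now 60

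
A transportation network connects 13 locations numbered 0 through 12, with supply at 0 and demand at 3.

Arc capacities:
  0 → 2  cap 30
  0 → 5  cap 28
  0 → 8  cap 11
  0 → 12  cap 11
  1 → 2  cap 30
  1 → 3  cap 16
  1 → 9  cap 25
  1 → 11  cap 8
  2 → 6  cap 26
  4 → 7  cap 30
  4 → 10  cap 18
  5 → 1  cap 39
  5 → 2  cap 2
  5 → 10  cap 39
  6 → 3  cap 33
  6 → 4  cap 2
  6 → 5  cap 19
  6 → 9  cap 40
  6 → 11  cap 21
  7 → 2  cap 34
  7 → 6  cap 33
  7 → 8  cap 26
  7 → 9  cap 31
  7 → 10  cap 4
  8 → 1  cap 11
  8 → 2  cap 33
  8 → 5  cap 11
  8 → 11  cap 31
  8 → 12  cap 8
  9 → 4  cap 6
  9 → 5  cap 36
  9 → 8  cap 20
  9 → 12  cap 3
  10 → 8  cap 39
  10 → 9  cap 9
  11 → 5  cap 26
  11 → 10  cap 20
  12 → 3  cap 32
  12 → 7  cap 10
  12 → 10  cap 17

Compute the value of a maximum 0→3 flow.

Maximum flow value: 70

augment #1: 0→12→3 bottleneck 11, total now 11
augment #2: 0→2→6→3 bottleneck 26, total now 37
augment #3: 0→5→1→3 bottleneck 16, total now 53
augment #4: 0→8→12→3 bottleneck 8, total now 61
augment #5: 0→5→1→9→12→3 bottleneck 3, total now 64
augment #6: 0→5→1→9→4→7→6→3 bottleneck 6, total now 70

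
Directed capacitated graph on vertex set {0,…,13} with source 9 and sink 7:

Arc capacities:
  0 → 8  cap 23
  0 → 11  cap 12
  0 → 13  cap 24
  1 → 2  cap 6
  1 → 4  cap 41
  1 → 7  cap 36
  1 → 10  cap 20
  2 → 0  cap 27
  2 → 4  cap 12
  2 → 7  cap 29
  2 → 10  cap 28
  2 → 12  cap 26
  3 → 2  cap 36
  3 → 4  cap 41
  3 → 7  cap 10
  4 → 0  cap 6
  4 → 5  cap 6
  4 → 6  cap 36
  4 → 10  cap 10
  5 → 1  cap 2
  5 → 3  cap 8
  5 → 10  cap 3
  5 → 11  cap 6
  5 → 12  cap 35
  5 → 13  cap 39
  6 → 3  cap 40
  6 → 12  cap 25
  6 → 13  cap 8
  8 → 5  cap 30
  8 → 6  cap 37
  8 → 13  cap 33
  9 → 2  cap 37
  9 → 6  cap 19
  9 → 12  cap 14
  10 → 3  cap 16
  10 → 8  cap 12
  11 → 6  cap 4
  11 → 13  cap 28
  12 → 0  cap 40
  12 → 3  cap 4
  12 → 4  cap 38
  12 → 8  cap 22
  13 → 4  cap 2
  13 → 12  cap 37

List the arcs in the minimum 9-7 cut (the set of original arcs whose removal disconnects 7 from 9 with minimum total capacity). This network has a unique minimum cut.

augment #1: 9→2→7 push 29
augment #2: 9→6→3→7 push 10
augment #3: 9→2→4→5→1→7 push 2
max flow = 41; residual-reachable set from 9 gives S-side
cut edges (S→T): {(2,7), (3,7), (5,1)} total cap 41

Min-cut arcs: {(2,7), (3,7), (5,1)} (total capacity 41)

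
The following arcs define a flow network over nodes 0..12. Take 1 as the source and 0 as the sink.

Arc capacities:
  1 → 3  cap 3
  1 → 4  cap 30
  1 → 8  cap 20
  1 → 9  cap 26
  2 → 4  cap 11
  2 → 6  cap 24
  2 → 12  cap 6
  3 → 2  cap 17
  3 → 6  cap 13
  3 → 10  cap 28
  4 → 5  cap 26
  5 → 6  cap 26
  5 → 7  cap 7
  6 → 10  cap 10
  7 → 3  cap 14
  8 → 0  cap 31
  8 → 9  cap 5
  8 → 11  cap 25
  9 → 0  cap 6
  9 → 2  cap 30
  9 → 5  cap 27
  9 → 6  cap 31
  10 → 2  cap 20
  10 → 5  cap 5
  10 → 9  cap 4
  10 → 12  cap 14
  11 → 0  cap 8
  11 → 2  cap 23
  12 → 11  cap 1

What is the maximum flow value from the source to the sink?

augment #1: 1→8→0 bottleneck 20, total now 20
augment #2: 1→9→0 bottleneck 6, total now 26
augment #3: 1→3→2→12→11→0 bottleneck 1, total now 27

Maximum flow value: 27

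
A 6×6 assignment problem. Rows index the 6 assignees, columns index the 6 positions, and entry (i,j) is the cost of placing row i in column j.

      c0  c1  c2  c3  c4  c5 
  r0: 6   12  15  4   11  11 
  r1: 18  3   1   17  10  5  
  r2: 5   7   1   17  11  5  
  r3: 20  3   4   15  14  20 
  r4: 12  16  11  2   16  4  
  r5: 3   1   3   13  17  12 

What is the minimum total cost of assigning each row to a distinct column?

one of 3 optimal assignments: row0→col3 (cost 4), row1→col4 (cost 10), row2→col2 (cost 1), row3→col1 (cost 3), row4→col5 (cost 4), row5→col0 (cost 3)
total = 4 + 10 + 1 + 3 + 4 + 3 = 25

Minimum assignment cost: 25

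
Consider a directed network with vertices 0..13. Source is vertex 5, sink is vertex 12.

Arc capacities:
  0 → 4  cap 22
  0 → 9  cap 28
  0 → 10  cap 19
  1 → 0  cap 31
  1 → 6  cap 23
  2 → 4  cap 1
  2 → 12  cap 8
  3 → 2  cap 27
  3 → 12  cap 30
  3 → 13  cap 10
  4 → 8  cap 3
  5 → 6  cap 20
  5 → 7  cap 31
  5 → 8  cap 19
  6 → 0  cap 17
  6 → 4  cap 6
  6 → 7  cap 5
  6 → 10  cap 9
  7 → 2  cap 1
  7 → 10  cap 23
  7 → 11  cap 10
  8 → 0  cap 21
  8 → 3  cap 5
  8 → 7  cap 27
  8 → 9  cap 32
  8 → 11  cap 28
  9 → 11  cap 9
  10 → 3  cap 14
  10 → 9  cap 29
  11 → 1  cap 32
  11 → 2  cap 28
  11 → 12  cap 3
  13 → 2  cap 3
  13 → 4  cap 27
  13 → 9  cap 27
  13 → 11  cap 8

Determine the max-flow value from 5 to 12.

augment #1: 5→7→2→12 bottleneck 1, total now 1
augment #2: 5→7→11→12 bottleneck 3, total now 4
augment #3: 5→8→3→12 bottleneck 5, total now 9
augment #4: 5→6→10→3→12 bottleneck 9, total now 18
augment #5: 5→7→10→3→12 bottleneck 5, total now 23
augment #6: 5→7→11→2→12 bottleneck 7, total now 30

Maximum flow value: 30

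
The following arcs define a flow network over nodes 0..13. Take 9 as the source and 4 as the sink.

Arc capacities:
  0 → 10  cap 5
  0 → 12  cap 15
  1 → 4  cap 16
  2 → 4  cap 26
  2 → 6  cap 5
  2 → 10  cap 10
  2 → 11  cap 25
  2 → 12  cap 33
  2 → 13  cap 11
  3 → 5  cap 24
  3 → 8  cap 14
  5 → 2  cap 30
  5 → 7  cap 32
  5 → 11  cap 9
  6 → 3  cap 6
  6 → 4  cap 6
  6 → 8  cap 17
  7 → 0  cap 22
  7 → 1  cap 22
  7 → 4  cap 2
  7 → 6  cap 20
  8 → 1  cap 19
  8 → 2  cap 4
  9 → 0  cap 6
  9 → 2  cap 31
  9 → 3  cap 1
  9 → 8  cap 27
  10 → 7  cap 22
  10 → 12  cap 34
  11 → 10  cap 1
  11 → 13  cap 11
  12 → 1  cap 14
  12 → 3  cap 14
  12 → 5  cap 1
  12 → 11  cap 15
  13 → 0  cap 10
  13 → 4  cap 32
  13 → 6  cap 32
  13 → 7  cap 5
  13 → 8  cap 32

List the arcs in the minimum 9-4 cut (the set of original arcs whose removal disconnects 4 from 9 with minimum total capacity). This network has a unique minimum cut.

Min-cut arcs: {(1,4), (8,2), (9,0), (9,2), (9,3)} (total capacity 58)

augment #1: 9→2→4 push 26
augment #2: 9→2→6→4 push 5
augment #3: 9→8→1→4 push 16
augment #4: 9→0→10→7→4 push 2
augment #5: 9→8→2→13→4 push 4
augment #6: 9→0→10→7→6→4 push 1
augment #7: 9→0→12→11→13→4 push 3
augment #8: 9→3→5→2→13→4 push 1
max flow = 58; residual-reachable set from 9 gives S-side
cut edges (S→T): {(1,4), (8,2), (9,0), (9,2), (9,3)} total cap 58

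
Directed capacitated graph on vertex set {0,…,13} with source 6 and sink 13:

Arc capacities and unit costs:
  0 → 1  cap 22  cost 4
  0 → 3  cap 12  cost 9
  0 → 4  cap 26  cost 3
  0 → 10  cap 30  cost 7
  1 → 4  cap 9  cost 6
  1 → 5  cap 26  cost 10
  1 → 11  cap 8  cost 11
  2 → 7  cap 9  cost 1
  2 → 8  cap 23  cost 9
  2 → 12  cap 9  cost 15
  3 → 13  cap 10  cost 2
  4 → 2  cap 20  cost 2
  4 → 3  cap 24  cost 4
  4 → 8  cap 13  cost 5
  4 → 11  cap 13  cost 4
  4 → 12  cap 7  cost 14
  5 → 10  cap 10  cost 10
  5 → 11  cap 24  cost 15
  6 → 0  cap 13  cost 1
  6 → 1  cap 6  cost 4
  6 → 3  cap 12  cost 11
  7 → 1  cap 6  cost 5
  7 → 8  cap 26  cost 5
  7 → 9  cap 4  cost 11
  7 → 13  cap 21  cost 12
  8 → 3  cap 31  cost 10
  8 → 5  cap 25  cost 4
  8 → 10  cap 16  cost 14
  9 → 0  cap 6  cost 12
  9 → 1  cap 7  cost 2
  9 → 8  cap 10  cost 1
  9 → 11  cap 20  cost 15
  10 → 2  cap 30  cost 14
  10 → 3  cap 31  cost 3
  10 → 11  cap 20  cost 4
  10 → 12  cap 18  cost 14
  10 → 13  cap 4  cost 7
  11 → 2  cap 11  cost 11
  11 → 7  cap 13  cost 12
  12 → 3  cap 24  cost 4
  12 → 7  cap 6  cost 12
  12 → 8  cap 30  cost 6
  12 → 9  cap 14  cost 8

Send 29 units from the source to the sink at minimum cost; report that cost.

shortest-cost path #1: 6→0→4→3→13 push 10 @ unit cost 10 (adds 100)
shortest-cost path #2: 6→0→10→13 push 3 @ unit cost 15 (adds 45)
shortest-cost path #3: 6→3→4→0→10→13 push 1 @ unit cost 18 (adds 18)
shortest-cost path #4: 6→3→4→2→7→13 push 9 @ unit cost 22 (adds 198)
shortest-cost path #5: 6→1→4→11→7→13 push 6 @ unit cost 38 (adds 228)
total cost = 589

Minimum cost for 29 units: 589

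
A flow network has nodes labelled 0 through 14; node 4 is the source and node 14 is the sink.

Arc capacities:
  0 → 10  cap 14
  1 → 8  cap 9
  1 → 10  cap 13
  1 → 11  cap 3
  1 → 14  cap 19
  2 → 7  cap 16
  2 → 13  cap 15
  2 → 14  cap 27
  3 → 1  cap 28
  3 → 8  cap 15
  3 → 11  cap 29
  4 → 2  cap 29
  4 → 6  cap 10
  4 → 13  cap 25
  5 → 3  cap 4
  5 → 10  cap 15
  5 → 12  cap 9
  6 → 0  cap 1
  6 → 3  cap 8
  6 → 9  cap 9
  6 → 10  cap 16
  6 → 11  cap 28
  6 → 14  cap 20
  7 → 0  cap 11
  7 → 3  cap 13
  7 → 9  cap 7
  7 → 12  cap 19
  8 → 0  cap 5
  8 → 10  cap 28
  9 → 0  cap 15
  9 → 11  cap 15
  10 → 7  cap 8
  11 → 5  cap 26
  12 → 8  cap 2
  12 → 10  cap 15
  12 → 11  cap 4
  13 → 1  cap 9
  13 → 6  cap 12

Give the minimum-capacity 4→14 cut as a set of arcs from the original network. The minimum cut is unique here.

Min-cut arcs: {(4,2), (4,6), (13,1), (13,6)} (total capacity 60)

augment #1: 4→2→14 push 27
augment #2: 4→6→14 push 10
augment #3: 4→13→1→14 push 9
augment #4: 4→13→6→14 push 10
augment #5: 4→2→7→3→1→14 push 2
augment #6: 4→13→6→3→1→14 push 2
max flow = 60; residual-reachable set from 4 gives S-side
cut edges (S→T): {(4,2), (4,6), (13,1), (13,6)} total cap 60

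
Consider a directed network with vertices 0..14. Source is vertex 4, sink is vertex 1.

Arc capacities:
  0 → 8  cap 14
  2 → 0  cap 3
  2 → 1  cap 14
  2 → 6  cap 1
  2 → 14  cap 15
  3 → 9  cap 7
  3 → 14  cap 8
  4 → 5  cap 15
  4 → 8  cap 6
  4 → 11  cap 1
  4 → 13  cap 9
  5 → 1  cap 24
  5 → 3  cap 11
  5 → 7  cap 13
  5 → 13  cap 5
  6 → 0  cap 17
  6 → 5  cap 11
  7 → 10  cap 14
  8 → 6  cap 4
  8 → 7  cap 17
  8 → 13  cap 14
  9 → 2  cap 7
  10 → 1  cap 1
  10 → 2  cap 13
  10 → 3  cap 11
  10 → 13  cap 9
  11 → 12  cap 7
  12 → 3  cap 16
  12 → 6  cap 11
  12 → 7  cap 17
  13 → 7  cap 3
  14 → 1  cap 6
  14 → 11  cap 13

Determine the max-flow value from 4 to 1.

Maximum flow value: 25

augment #1: 4→5→1 bottleneck 15, total now 15
augment #2: 4→8→6→5→1 bottleneck 4, total now 19
augment #3: 4→8→7→10→1 bottleneck 1, total now 20
augment #4: 4→8→7→10→2→1 bottleneck 1, total now 21
augment #5: 4→11→12→3→14→1 bottleneck 1, total now 22
augment #6: 4→13→7→10→2→1 bottleneck 3, total now 25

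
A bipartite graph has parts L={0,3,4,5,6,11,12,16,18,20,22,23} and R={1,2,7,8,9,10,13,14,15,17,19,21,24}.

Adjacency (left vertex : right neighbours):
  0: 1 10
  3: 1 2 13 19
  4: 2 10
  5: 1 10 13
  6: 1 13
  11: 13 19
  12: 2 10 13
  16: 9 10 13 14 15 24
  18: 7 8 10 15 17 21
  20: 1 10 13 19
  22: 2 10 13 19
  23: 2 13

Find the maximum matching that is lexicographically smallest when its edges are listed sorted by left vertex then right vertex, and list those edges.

|M| = 7 (so the lex-smallest maximum matching has 7 edges)
process left vertices in ascending order; for each, take the smallest-labelled available neighbour that still permits 7 edges overall, or leave it unmatched if none does
lex-smallest matching: {0-1, 3-2, 4-10, 5-13, 11-19, 16-9, 18-7}

Lex-smallest maximum matching: {(0,1), (3,2), (4,10), (5,13), (11,19), (16,9), (18,7)}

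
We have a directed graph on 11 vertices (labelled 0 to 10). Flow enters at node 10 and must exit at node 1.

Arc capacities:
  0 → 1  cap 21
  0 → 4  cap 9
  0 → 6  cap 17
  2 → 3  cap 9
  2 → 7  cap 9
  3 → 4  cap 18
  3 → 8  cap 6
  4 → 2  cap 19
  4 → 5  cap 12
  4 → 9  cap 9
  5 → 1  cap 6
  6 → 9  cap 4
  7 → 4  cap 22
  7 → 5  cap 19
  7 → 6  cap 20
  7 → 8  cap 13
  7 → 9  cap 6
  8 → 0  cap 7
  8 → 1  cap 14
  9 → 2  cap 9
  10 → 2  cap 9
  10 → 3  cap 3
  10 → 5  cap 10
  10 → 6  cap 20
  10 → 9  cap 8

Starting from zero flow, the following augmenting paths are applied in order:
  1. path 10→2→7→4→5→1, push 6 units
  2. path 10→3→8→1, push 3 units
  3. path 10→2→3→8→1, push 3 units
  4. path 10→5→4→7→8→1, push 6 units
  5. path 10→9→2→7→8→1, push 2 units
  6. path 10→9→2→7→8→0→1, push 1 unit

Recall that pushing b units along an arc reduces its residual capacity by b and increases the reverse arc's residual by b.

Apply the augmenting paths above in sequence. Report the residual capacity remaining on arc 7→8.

Residual capacity of (7,8): 4

after path 1 (10→2→7→4→5→1, push 6): res(7,8)=13
after path 2 (10→3→8→1, push 3): res(7,8)=13
after path 3 (10→2→3→8→1, push 3): res(7,8)=13
after path 4 (10→5→4→7→8→1, push 6): res(7,8)=7
after path 5 (10→9→2→7→8→1, push 2): res(7,8)=5
after path 6 (10→9→2→7→8→0→1, push 1): res(7,8)=4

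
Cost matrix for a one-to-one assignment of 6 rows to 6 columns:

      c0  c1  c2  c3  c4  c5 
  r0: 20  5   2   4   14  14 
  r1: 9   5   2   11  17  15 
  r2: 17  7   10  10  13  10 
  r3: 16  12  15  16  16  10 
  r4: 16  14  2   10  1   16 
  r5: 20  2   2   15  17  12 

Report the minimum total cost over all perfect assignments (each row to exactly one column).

optimal assignment: row0→col3 (cost 4), row1→col0 (cost 9), row2→col1 (cost 7), row3→col5 (cost 10), row4→col4 (cost 1), row5→col2 (cost 2)
total = 4 + 9 + 7 + 10 + 1 + 2 = 33

Minimum assignment cost: 33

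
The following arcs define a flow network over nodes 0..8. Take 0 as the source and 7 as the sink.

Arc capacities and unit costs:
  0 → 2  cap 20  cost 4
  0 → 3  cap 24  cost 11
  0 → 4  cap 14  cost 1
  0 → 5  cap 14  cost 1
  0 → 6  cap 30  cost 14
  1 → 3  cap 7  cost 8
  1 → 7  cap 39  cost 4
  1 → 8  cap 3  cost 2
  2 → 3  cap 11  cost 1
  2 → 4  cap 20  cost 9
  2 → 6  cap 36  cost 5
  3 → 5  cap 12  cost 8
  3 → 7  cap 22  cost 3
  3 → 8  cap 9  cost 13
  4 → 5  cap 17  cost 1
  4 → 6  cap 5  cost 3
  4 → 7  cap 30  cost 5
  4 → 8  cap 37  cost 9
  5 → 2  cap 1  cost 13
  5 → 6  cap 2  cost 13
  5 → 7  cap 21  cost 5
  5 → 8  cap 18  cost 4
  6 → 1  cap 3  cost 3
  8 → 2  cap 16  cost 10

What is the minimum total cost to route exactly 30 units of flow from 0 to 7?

Minimum cost for 30 units: 184

shortest-cost path #1: 0→4→7 push 14 @ unit cost 6 (adds 84)
shortest-cost path #2: 0→5→7 push 14 @ unit cost 6 (adds 84)
shortest-cost path #3: 0→2→3→7 push 2 @ unit cost 8 (adds 16)
total cost = 184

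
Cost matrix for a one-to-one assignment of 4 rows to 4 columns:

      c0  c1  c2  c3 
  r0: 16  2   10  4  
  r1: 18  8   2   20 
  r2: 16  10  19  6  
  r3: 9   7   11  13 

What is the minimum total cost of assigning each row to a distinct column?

Minimum assignment cost: 19

optimal assignment: row0→col1 (cost 2), row1→col2 (cost 2), row2→col3 (cost 6), row3→col0 (cost 9)
total = 2 + 2 + 6 + 9 = 19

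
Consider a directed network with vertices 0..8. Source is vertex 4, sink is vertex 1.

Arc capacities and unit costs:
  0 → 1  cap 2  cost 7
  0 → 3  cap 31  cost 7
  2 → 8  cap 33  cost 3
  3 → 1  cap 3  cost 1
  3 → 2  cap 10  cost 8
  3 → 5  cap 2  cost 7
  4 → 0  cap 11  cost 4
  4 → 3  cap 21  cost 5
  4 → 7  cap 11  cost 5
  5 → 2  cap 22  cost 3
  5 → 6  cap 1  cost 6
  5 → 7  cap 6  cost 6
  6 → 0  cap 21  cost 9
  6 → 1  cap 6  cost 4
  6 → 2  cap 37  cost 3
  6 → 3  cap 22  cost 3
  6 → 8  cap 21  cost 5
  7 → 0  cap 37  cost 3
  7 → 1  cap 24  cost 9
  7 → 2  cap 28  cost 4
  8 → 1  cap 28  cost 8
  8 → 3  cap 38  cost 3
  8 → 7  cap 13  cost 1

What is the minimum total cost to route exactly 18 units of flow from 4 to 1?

shortest-cost path #1: 4→3→1 push 3 @ unit cost 6 (adds 18)
shortest-cost path #2: 4→0→1 push 2 @ unit cost 11 (adds 22)
shortest-cost path #3: 4→7→1 push 11 @ unit cost 14 (adds 154)
shortest-cost path #4: 4→3→5→6→1 push 1 @ unit cost 22 (adds 22)
shortest-cost path #5: 4→3→2→8→1 push 1 @ unit cost 24 (adds 24)
total cost = 240

Minimum cost for 18 units: 240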